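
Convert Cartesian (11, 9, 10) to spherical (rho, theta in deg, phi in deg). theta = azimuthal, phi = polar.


rho = sqrt(11^2 + 9^2 + 10^2) = 17.3781
theta = atan2(9, 11) = 39.2894 deg
phi = acos(10/17.3781) = 54.8699 deg

rho = 17.3781, theta = 39.2894 deg, phi = 54.8699 deg


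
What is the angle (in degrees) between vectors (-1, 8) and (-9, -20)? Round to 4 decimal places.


dot = -1*-9 + 8*-20 = -151
|u| = 8.0623, |v| = 21.9317
cos(angle) = -0.854
angle = 148.6472 degrees

148.6472 degrees


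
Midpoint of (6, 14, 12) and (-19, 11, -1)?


Midpoint = ((6+-19)/2, (14+11)/2, (12+-1)/2) = (-6.5, 12.5, 5.5)

(-6.5, 12.5, 5.5)


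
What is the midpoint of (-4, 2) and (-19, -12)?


Midpoint = ((-4+-19)/2, (2+-12)/2) = (-11.5, -5)

(-11.5, -5)


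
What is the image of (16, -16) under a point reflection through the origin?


Reflection through origin: (x, y) -> (-x, -y)
(16, -16) -> (-16, 16)

(-16, 16)


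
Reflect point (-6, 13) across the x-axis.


Reflection across x-axis: (x, y) -> (x, -y)
(-6, 13) -> (-6, -13)

(-6, -13)


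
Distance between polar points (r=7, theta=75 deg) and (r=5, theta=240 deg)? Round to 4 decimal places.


d = sqrt(r1^2 + r2^2 - 2*r1*r2*cos(t2-t1))
d = sqrt(7^2 + 5^2 - 2*7*5*cos(240-75)) = 11.9002

11.9002


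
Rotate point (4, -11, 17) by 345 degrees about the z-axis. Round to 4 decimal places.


x' = 4*cos(345) - -11*sin(345) = 1.0167
y' = 4*sin(345) + -11*cos(345) = -11.6605
z' = 17

(1.0167, -11.6605, 17)


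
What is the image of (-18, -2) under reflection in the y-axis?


Reflection across y-axis: (x, y) -> (-x, y)
(-18, -2) -> (18, -2)

(18, -2)


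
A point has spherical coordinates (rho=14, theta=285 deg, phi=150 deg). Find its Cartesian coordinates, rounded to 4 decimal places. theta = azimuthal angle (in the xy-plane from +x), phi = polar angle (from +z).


x = 14 * sin(150) * cos(285) = 1.8117
y = 14 * sin(150) * sin(285) = -6.7615
z = 14 * cos(150) = -12.1244

(1.8117, -6.7615, -12.1244)


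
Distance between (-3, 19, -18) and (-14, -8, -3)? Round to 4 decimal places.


d = sqrt((-14--3)^2 + (-8-19)^2 + (-3--18)^2) = 32.7872

32.7872


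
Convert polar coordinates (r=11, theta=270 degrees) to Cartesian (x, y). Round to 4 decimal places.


x = 11 * cos(270) = 0
y = 11 * sin(270) = -11

(0, -11)


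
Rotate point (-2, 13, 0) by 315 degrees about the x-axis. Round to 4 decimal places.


x' = -2
y' = 13*cos(315) - 0*sin(315) = 9.1924
z' = 13*sin(315) + 0*cos(315) = -9.1924

(-2, 9.1924, -9.1924)


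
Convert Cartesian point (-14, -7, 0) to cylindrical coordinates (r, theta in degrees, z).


r = sqrt((-14)^2 + (-7)^2) = 15.6525
theta = atan2(-7, -14) = 206.5651 deg
z = 0

r = 15.6525, theta = 206.5651 deg, z = 0


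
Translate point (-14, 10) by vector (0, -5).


Translation: (x+dx, y+dy) = (-14+0, 10+-5) = (-14, 5)

(-14, 5)


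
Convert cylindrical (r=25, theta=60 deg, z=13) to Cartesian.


x = 25 * cos(60) = 12.5
y = 25 * sin(60) = 21.6506
z = 13

(12.5, 21.6506, 13)


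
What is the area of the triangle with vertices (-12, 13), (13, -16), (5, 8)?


Area = |x1(y2-y3) + x2(y3-y1) + x3(y1-y2)| / 2
= |-12*(-16-8) + 13*(8-13) + 5*(13--16)| / 2
= 184

184


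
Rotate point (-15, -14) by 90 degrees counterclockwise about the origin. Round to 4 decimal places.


x' = -15*cos(90) - -14*sin(90) = 14
y' = -15*sin(90) + -14*cos(90) = -15

(14, -15)


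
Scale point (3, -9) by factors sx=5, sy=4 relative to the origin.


Scaling: (x*sx, y*sy) = (3*5, -9*4) = (15, -36)

(15, -36)


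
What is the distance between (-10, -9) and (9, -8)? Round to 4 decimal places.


d = sqrt((9--10)^2 + (-8--9)^2) = 19.0263

19.0263


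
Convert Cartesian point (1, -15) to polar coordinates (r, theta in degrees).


r = sqrt(1^2 + (-15)^2) = 15.0333
theta = atan2(-15, 1) = 273.8141 degrees

r = 15.0333, theta = 273.8141 degrees


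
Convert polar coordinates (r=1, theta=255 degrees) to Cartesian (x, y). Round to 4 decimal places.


x = 1 * cos(255) = -0.2588
y = 1 * sin(255) = -0.9659

(-0.2588, -0.9659)


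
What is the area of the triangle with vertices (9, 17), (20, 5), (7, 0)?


Area = |x1(y2-y3) + x2(y3-y1) + x3(y1-y2)| / 2
= |9*(5-0) + 20*(0-17) + 7*(17-5)| / 2
= 105.5

105.5


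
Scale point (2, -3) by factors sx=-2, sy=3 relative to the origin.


Scaling: (x*sx, y*sy) = (2*-2, -3*3) = (-4, -9)

(-4, -9)


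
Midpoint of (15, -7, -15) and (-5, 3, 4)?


Midpoint = ((15+-5)/2, (-7+3)/2, (-15+4)/2) = (5, -2, -5.5)

(5, -2, -5.5)


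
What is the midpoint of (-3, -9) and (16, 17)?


Midpoint = ((-3+16)/2, (-9+17)/2) = (6.5, 4)

(6.5, 4)


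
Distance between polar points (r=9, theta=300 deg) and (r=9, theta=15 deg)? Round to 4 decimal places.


d = sqrt(r1^2 + r2^2 - 2*r1*r2*cos(t2-t1))
d = sqrt(9^2 + 9^2 - 2*9*9*cos(15-300)) = 10.9577

10.9577


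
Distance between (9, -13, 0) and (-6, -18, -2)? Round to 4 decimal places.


d = sqrt((-6-9)^2 + (-18--13)^2 + (-2-0)^2) = 15.9374

15.9374


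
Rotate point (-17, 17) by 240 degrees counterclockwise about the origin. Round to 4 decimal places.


x' = -17*cos(240) - 17*sin(240) = 23.2224
y' = -17*sin(240) + 17*cos(240) = 6.2224

(23.2224, 6.2224)


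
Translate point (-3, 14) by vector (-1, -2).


Translation: (x+dx, y+dy) = (-3+-1, 14+-2) = (-4, 12)

(-4, 12)


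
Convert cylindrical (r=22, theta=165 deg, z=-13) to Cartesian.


x = 22 * cos(165) = -21.2504
y = 22 * sin(165) = 5.694
z = -13

(-21.2504, 5.694, -13)


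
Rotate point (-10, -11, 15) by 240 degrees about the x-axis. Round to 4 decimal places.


x' = -10
y' = -11*cos(240) - 15*sin(240) = 18.4904
z' = -11*sin(240) + 15*cos(240) = 2.0263

(-10, 18.4904, 2.0263)


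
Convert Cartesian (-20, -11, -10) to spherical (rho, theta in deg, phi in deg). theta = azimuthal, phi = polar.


rho = sqrt((-20)^2 + (-11)^2 + (-10)^2) = 24.9199
theta = atan2(-11, -20) = 208.8108 deg
phi = acos(-10/24.9199) = 113.6586 deg

rho = 24.9199, theta = 208.8108 deg, phi = 113.6586 deg


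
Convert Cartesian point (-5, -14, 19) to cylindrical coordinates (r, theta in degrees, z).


r = sqrt((-5)^2 + (-14)^2) = 14.8661
theta = atan2(-14, -5) = 250.3462 deg
z = 19

r = 14.8661, theta = 250.3462 deg, z = 19


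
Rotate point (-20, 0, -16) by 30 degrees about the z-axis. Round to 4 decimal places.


x' = -20*cos(30) - 0*sin(30) = -17.3205
y' = -20*sin(30) + 0*cos(30) = -10
z' = -16

(-17.3205, -10, -16)


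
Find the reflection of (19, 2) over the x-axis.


Reflection across x-axis: (x, y) -> (x, -y)
(19, 2) -> (19, -2)

(19, -2)


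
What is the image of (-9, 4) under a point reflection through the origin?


Reflection through origin: (x, y) -> (-x, -y)
(-9, 4) -> (9, -4)

(9, -4)


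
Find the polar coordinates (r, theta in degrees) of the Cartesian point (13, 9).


r = sqrt(13^2 + 9^2) = 15.8114
theta = atan2(9, 13) = 34.6952 degrees

r = 15.8114, theta = 34.6952 degrees


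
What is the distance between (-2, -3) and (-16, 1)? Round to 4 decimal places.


d = sqrt((-16--2)^2 + (1--3)^2) = 14.5602

14.5602


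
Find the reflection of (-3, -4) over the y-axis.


Reflection across y-axis: (x, y) -> (-x, y)
(-3, -4) -> (3, -4)

(3, -4)


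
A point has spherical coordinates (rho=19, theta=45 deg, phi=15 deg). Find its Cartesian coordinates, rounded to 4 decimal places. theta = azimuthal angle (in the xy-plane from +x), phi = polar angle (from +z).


x = 19 * sin(15) * cos(45) = 3.4772
y = 19 * sin(15) * sin(45) = 3.4772
z = 19 * cos(15) = 18.3526

(3.4772, 3.4772, 18.3526)


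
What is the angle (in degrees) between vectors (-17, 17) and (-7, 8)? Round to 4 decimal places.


dot = -17*-7 + 17*8 = 255
|u| = 24.0416, |v| = 10.6301
cos(angle) = 0.9978
angle = 3.8141 degrees

3.8141 degrees


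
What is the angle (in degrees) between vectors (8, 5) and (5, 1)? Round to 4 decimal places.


dot = 8*5 + 5*1 = 45
|u| = 9.434, |v| = 5.099
cos(angle) = 0.9355
angle = 20.6955 degrees

20.6955 degrees


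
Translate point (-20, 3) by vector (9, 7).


Translation: (x+dx, y+dy) = (-20+9, 3+7) = (-11, 10)

(-11, 10)


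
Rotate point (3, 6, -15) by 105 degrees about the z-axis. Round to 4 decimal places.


x' = 3*cos(105) - 6*sin(105) = -6.572
y' = 3*sin(105) + 6*cos(105) = 1.3449
z' = -15

(-6.572, 1.3449, -15)


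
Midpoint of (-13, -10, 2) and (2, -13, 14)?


Midpoint = ((-13+2)/2, (-10+-13)/2, (2+14)/2) = (-5.5, -11.5, 8)

(-5.5, -11.5, 8)


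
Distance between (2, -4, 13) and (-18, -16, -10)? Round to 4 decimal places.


d = sqrt((-18-2)^2 + (-16--4)^2 + (-10-13)^2) = 32.7567

32.7567


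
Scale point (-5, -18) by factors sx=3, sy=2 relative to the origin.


Scaling: (x*sx, y*sy) = (-5*3, -18*2) = (-15, -36)

(-15, -36)


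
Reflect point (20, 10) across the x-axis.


Reflection across x-axis: (x, y) -> (x, -y)
(20, 10) -> (20, -10)

(20, -10)


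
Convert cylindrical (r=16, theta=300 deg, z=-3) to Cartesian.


x = 16 * cos(300) = 8
y = 16 * sin(300) = -13.8564
z = -3

(8, -13.8564, -3)


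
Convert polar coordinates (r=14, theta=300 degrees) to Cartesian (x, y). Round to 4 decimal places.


x = 14 * cos(300) = 7
y = 14 * sin(300) = -12.1244

(7, -12.1244)


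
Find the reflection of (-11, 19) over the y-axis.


Reflection across y-axis: (x, y) -> (-x, y)
(-11, 19) -> (11, 19)

(11, 19)


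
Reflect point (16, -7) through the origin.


Reflection through origin: (x, y) -> (-x, -y)
(16, -7) -> (-16, 7)

(-16, 7)


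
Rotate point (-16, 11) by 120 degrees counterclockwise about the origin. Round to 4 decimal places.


x' = -16*cos(120) - 11*sin(120) = -1.5263
y' = -16*sin(120) + 11*cos(120) = -19.3564

(-1.5263, -19.3564)


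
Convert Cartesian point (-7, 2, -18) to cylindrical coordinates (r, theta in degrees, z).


r = sqrt((-7)^2 + 2^2) = 7.2801
theta = atan2(2, -7) = 164.0546 deg
z = -18

r = 7.2801, theta = 164.0546 deg, z = -18


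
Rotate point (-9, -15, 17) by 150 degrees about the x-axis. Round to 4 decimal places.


x' = -9
y' = -15*cos(150) - 17*sin(150) = 4.4904
z' = -15*sin(150) + 17*cos(150) = -22.2224

(-9, 4.4904, -22.2224)


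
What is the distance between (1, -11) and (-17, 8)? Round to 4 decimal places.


d = sqrt((-17-1)^2 + (8--11)^2) = 26.1725

26.1725


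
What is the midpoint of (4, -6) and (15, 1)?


Midpoint = ((4+15)/2, (-6+1)/2) = (9.5, -2.5)

(9.5, -2.5)


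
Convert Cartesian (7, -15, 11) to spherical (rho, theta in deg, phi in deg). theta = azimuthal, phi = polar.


rho = sqrt(7^2 + (-15)^2 + 11^2) = 19.8746
theta = atan2(-15, 7) = 295.0169 deg
phi = acos(11/19.8746) = 56.3946 deg

rho = 19.8746, theta = 295.0169 deg, phi = 56.3946 deg


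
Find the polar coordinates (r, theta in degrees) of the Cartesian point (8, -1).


r = sqrt(8^2 + (-1)^2) = 8.0623
theta = atan2(-1, 8) = 352.875 degrees

r = 8.0623, theta = 352.875 degrees


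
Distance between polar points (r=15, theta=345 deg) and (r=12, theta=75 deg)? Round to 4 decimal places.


d = sqrt(r1^2 + r2^2 - 2*r1*r2*cos(t2-t1))
d = sqrt(15^2 + 12^2 - 2*15*12*cos(75-345)) = 19.2094

19.2094


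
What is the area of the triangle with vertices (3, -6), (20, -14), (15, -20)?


Area = |x1(y2-y3) + x2(y3-y1) + x3(y1-y2)| / 2
= |3*(-14--20) + 20*(-20--6) + 15*(-6--14)| / 2
= 71

71


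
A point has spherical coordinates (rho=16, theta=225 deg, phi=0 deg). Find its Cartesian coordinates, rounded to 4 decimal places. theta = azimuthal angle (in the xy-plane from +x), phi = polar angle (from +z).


x = 16 * sin(0) * cos(225) = 0
y = 16 * sin(0) * sin(225) = 0
z = 16 * cos(0) = 16

(0, 0, 16)


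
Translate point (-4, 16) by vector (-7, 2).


Translation: (x+dx, y+dy) = (-4+-7, 16+2) = (-11, 18)

(-11, 18)


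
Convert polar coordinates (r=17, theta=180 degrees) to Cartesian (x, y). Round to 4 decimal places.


x = 17 * cos(180) = -17
y = 17 * sin(180) = 0

(-17, 0)


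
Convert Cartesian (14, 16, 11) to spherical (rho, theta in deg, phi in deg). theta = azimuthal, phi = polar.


rho = sqrt(14^2 + 16^2 + 11^2) = 23.9374
theta = atan2(16, 14) = 48.8141 deg
phi = acos(11/23.9374) = 62.6431 deg

rho = 23.9374, theta = 48.8141 deg, phi = 62.6431 deg


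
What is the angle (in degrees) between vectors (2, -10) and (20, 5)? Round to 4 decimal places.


dot = 2*20 + -10*5 = -10
|u| = 10.198, |v| = 20.6155
cos(angle) = -0.0476
angle = 92.7263 degrees

92.7263 degrees


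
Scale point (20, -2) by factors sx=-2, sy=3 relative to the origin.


Scaling: (x*sx, y*sy) = (20*-2, -2*3) = (-40, -6)

(-40, -6)


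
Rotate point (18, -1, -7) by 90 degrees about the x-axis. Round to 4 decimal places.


x' = 18
y' = -1*cos(90) - -7*sin(90) = 7
z' = -1*sin(90) + -7*cos(90) = -1

(18, 7, -1)


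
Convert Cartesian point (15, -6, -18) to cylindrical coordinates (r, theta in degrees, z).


r = sqrt(15^2 + (-6)^2) = 16.1555
theta = atan2(-6, 15) = 338.1986 deg
z = -18

r = 16.1555, theta = 338.1986 deg, z = -18


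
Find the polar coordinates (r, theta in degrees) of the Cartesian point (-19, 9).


r = sqrt((-19)^2 + 9^2) = 21.0238
theta = atan2(9, -19) = 154.6538 degrees

r = 21.0238, theta = 154.6538 degrees


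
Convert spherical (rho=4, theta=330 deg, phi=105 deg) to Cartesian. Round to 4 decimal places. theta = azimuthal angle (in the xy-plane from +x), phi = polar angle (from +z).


x = 4 * sin(105) * cos(330) = 3.3461
y = 4 * sin(105) * sin(330) = -1.9319
z = 4 * cos(105) = -1.0353

(3.3461, -1.9319, -1.0353)


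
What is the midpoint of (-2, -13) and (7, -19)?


Midpoint = ((-2+7)/2, (-13+-19)/2) = (2.5, -16)

(2.5, -16)


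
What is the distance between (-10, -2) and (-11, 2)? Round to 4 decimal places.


d = sqrt((-11--10)^2 + (2--2)^2) = 4.1231

4.1231


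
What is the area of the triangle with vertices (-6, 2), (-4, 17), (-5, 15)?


Area = |x1(y2-y3) + x2(y3-y1) + x3(y1-y2)| / 2
= |-6*(17-15) + -4*(15-2) + -5*(2-17)| / 2
= 5.5

5.5


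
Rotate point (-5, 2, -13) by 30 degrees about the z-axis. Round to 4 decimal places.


x' = -5*cos(30) - 2*sin(30) = -5.3301
y' = -5*sin(30) + 2*cos(30) = -0.7679
z' = -13

(-5.3301, -0.7679, -13)


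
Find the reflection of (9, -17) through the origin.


Reflection through origin: (x, y) -> (-x, -y)
(9, -17) -> (-9, 17)

(-9, 17)


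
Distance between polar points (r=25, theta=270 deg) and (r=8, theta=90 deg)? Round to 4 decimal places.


d = sqrt(r1^2 + r2^2 - 2*r1*r2*cos(t2-t1))
d = sqrt(25^2 + 8^2 - 2*25*8*cos(90-270)) = 33

33


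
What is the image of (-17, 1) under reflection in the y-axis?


Reflection across y-axis: (x, y) -> (-x, y)
(-17, 1) -> (17, 1)

(17, 1)


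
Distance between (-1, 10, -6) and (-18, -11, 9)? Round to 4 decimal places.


d = sqrt((-18--1)^2 + (-11-10)^2 + (9--6)^2) = 30.9031

30.9031


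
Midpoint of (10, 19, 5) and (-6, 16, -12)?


Midpoint = ((10+-6)/2, (19+16)/2, (5+-12)/2) = (2, 17.5, -3.5)

(2, 17.5, -3.5)


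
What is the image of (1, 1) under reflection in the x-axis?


Reflection across x-axis: (x, y) -> (x, -y)
(1, 1) -> (1, -1)

(1, -1)


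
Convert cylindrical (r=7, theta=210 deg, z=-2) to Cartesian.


x = 7 * cos(210) = -6.0622
y = 7 * sin(210) = -3.5
z = -2

(-6.0622, -3.5, -2)


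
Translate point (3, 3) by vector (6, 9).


Translation: (x+dx, y+dy) = (3+6, 3+9) = (9, 12)

(9, 12)


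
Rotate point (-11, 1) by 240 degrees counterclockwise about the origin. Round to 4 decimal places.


x' = -11*cos(240) - 1*sin(240) = 6.366
y' = -11*sin(240) + 1*cos(240) = 9.0263

(6.366, 9.0263)


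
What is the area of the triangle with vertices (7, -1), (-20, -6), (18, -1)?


Area = |x1(y2-y3) + x2(y3-y1) + x3(y1-y2)| / 2
= |7*(-6--1) + -20*(-1--1) + 18*(-1--6)| / 2
= 27.5

27.5


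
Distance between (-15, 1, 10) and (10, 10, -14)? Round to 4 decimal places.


d = sqrt((10--15)^2 + (10-1)^2 + (-14-10)^2) = 35.805

35.805


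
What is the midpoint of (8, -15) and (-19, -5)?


Midpoint = ((8+-19)/2, (-15+-5)/2) = (-5.5, -10)

(-5.5, -10)


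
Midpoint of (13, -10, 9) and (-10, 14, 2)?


Midpoint = ((13+-10)/2, (-10+14)/2, (9+2)/2) = (1.5, 2, 5.5)

(1.5, 2, 5.5)


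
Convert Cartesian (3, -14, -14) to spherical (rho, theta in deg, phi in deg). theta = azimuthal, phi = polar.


rho = sqrt(3^2 + (-14)^2 + (-14)^2) = 20.025
theta = atan2(-14, 3) = 282.0948 deg
phi = acos(-14/20.025) = 134.357 deg

rho = 20.025, theta = 282.0948 deg, phi = 134.357 deg


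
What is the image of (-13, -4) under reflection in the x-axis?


Reflection across x-axis: (x, y) -> (x, -y)
(-13, -4) -> (-13, 4)

(-13, 4)


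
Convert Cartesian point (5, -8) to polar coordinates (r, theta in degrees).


r = sqrt(5^2 + (-8)^2) = 9.434
theta = atan2(-8, 5) = 302.0054 degrees

r = 9.434, theta = 302.0054 degrees


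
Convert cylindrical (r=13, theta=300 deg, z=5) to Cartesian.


x = 13 * cos(300) = 6.5
y = 13 * sin(300) = -11.2583
z = 5

(6.5, -11.2583, 5)


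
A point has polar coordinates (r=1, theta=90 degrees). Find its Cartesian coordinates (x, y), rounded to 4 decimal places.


x = 1 * cos(90) = 0
y = 1 * sin(90) = 1

(0, 1)


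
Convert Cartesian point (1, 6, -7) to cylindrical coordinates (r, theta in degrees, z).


r = sqrt(1^2 + 6^2) = 6.0828
theta = atan2(6, 1) = 80.5377 deg
z = -7

r = 6.0828, theta = 80.5377 deg, z = -7


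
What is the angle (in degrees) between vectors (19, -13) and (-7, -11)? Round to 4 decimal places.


dot = 19*-7 + -13*-11 = 10
|u| = 23.0217, |v| = 13.0384
cos(angle) = 0.0333
angle = 88.0908 degrees

88.0908 degrees


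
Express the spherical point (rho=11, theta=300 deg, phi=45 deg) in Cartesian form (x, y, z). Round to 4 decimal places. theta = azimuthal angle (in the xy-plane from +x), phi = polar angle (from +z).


x = 11 * sin(45) * cos(300) = 3.8891
y = 11 * sin(45) * sin(300) = -6.7361
z = 11 * cos(45) = 7.7782

(3.8891, -6.7361, 7.7782)


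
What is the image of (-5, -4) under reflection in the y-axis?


Reflection across y-axis: (x, y) -> (-x, y)
(-5, -4) -> (5, -4)

(5, -4)


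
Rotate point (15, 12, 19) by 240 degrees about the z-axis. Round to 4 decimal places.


x' = 15*cos(240) - 12*sin(240) = 2.8923
y' = 15*sin(240) + 12*cos(240) = -18.9904
z' = 19

(2.8923, -18.9904, 19)


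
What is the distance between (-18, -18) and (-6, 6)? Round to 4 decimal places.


d = sqrt((-6--18)^2 + (6--18)^2) = 26.8328

26.8328


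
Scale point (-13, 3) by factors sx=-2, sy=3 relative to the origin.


Scaling: (x*sx, y*sy) = (-13*-2, 3*3) = (26, 9)

(26, 9)


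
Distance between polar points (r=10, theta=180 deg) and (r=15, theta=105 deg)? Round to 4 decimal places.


d = sqrt(r1^2 + r2^2 - 2*r1*r2*cos(t2-t1))
d = sqrt(10^2 + 15^2 - 2*10*15*cos(105-180)) = 15.7275

15.7275


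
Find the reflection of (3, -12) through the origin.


Reflection through origin: (x, y) -> (-x, -y)
(3, -12) -> (-3, 12)

(-3, 12)


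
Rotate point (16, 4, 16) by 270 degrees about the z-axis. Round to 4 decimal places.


x' = 16*cos(270) - 4*sin(270) = 4
y' = 16*sin(270) + 4*cos(270) = -16
z' = 16

(4, -16, 16)


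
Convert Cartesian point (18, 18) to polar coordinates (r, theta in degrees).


r = sqrt(18^2 + 18^2) = 25.4558
theta = atan2(18, 18) = 45 degrees

r = 25.4558, theta = 45 degrees


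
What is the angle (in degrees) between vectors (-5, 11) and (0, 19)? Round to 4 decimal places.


dot = -5*0 + 11*19 = 209
|u| = 12.083, |v| = 19
cos(angle) = 0.9104
angle = 24.444 degrees

24.444 degrees


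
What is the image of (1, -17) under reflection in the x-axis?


Reflection across x-axis: (x, y) -> (x, -y)
(1, -17) -> (1, 17)

(1, 17)


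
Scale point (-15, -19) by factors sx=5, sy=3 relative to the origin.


Scaling: (x*sx, y*sy) = (-15*5, -19*3) = (-75, -57)

(-75, -57)


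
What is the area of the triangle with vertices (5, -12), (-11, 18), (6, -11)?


Area = |x1(y2-y3) + x2(y3-y1) + x3(y1-y2)| / 2
= |5*(18--11) + -11*(-11--12) + 6*(-12-18)| / 2
= 23

23


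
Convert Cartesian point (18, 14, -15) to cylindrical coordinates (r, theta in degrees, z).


r = sqrt(18^2 + 14^2) = 22.8035
theta = atan2(14, 18) = 37.875 deg
z = -15

r = 22.8035, theta = 37.875 deg, z = -15


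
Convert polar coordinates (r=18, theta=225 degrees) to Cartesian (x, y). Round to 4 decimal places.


x = 18 * cos(225) = -12.7279
y = 18 * sin(225) = -12.7279

(-12.7279, -12.7279)


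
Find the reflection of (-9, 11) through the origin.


Reflection through origin: (x, y) -> (-x, -y)
(-9, 11) -> (9, -11)

(9, -11)


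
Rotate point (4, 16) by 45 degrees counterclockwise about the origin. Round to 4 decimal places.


x' = 4*cos(45) - 16*sin(45) = -8.4853
y' = 4*sin(45) + 16*cos(45) = 14.1421

(-8.4853, 14.1421)


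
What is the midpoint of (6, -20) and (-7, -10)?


Midpoint = ((6+-7)/2, (-20+-10)/2) = (-0.5, -15)

(-0.5, -15)


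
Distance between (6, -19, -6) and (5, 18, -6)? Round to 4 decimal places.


d = sqrt((5-6)^2 + (18--19)^2 + (-6--6)^2) = 37.0135

37.0135


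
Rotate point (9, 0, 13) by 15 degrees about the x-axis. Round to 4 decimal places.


x' = 9
y' = 0*cos(15) - 13*sin(15) = -3.3646
z' = 0*sin(15) + 13*cos(15) = 12.557

(9, -3.3646, 12.557)


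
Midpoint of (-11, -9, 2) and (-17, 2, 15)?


Midpoint = ((-11+-17)/2, (-9+2)/2, (2+15)/2) = (-14, -3.5, 8.5)

(-14, -3.5, 8.5)


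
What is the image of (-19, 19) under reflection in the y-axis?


Reflection across y-axis: (x, y) -> (-x, y)
(-19, 19) -> (19, 19)

(19, 19)


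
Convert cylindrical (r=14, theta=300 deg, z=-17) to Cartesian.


x = 14 * cos(300) = 7
y = 14 * sin(300) = -12.1244
z = -17

(7, -12.1244, -17)


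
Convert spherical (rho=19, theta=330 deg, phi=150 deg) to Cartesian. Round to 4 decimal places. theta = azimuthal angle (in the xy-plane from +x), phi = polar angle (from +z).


x = 19 * sin(150) * cos(330) = 8.2272
y = 19 * sin(150) * sin(330) = -4.75
z = 19 * cos(150) = -16.4545

(8.2272, -4.75, -16.4545)


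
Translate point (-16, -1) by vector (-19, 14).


Translation: (x+dx, y+dy) = (-16+-19, -1+14) = (-35, 13)

(-35, 13)


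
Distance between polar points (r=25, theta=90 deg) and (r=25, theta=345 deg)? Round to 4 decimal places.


d = sqrt(r1^2 + r2^2 - 2*r1*r2*cos(t2-t1))
d = sqrt(25^2 + 25^2 - 2*25*25*cos(345-90)) = 39.6677

39.6677


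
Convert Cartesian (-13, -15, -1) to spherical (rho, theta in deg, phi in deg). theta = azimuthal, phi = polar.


rho = sqrt((-13)^2 + (-15)^2 + (-1)^2) = 19.8746
theta = atan2(-15, -13) = 229.0856 deg
phi = acos(-1/19.8746) = 92.8841 deg

rho = 19.8746, theta = 229.0856 deg, phi = 92.8841 deg


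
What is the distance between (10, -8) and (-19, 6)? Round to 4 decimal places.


d = sqrt((-19-10)^2 + (6--8)^2) = 32.2025

32.2025


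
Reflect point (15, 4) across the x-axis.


Reflection across x-axis: (x, y) -> (x, -y)
(15, 4) -> (15, -4)

(15, -4)


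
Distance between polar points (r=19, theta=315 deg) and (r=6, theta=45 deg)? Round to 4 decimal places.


d = sqrt(r1^2 + r2^2 - 2*r1*r2*cos(t2-t1))
d = sqrt(19^2 + 6^2 - 2*19*6*cos(45-315)) = 19.9249

19.9249


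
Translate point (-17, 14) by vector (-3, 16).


Translation: (x+dx, y+dy) = (-17+-3, 14+16) = (-20, 30)

(-20, 30)


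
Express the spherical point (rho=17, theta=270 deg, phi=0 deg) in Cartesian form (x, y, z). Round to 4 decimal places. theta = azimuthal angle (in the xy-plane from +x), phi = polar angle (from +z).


x = 17 * sin(0) * cos(270) = 0
y = 17 * sin(0) * sin(270) = 0
z = 17 * cos(0) = 17

(0, 0, 17)


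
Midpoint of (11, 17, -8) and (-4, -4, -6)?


Midpoint = ((11+-4)/2, (17+-4)/2, (-8+-6)/2) = (3.5, 6.5, -7)

(3.5, 6.5, -7)


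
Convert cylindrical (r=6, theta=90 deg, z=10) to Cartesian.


x = 6 * cos(90) = 0
y = 6 * sin(90) = 6
z = 10

(0, 6, 10)


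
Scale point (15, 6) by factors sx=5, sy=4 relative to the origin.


Scaling: (x*sx, y*sy) = (15*5, 6*4) = (75, 24)

(75, 24)


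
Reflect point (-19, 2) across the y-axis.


Reflection across y-axis: (x, y) -> (-x, y)
(-19, 2) -> (19, 2)

(19, 2)


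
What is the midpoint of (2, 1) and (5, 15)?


Midpoint = ((2+5)/2, (1+15)/2) = (3.5, 8)

(3.5, 8)


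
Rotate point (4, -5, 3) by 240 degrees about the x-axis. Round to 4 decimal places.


x' = 4
y' = -5*cos(240) - 3*sin(240) = 5.0981
z' = -5*sin(240) + 3*cos(240) = 2.8301

(4, 5.0981, 2.8301)


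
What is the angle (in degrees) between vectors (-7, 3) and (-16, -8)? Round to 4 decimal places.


dot = -7*-16 + 3*-8 = 88
|u| = 7.6158, |v| = 17.8885
cos(angle) = 0.6459
angle = 49.7636 degrees

49.7636 degrees


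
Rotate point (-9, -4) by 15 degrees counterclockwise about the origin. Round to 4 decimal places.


x' = -9*cos(15) - -4*sin(15) = -7.6581
y' = -9*sin(15) + -4*cos(15) = -6.1931

(-7.6581, -6.1931)


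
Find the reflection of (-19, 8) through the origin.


Reflection through origin: (x, y) -> (-x, -y)
(-19, 8) -> (19, -8)

(19, -8)


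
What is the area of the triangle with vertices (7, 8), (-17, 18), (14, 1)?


Area = |x1(y2-y3) + x2(y3-y1) + x3(y1-y2)| / 2
= |7*(18-1) + -17*(1-8) + 14*(8-18)| / 2
= 49

49


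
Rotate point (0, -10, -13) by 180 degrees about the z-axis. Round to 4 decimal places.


x' = 0*cos(180) - -10*sin(180) = 0
y' = 0*sin(180) + -10*cos(180) = 10
z' = -13

(0, 10, -13)


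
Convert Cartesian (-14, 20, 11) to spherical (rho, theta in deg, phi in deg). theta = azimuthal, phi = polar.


rho = sqrt((-14)^2 + 20^2 + 11^2) = 26.7769
theta = atan2(20, -14) = 124.992 deg
phi = acos(11/26.7769) = 65.7447 deg

rho = 26.7769, theta = 124.992 deg, phi = 65.7447 deg


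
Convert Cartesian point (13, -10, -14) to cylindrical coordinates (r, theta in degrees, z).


r = sqrt(13^2 + (-10)^2) = 16.4012
theta = atan2(-10, 13) = 322.4314 deg
z = -14

r = 16.4012, theta = 322.4314 deg, z = -14


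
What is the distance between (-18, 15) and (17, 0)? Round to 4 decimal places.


d = sqrt((17--18)^2 + (0-15)^2) = 38.0789

38.0789


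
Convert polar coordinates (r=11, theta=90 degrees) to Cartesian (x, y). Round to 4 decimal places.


x = 11 * cos(90) = 0
y = 11 * sin(90) = 11

(0, 11)


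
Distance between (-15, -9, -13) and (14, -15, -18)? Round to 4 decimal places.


d = sqrt((14--15)^2 + (-15--9)^2 + (-18--13)^2) = 30.0333

30.0333


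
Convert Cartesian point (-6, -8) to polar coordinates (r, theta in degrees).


r = sqrt((-6)^2 + (-8)^2) = 10
theta = atan2(-8, -6) = 233.1301 degrees

r = 10, theta = 233.1301 degrees


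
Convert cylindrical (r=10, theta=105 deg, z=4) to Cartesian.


x = 10 * cos(105) = -2.5882
y = 10 * sin(105) = 9.6593
z = 4

(-2.5882, 9.6593, 4)


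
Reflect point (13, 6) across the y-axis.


Reflection across y-axis: (x, y) -> (-x, y)
(13, 6) -> (-13, 6)

(-13, 6)


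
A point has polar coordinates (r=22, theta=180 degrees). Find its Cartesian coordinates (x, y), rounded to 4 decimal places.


x = 22 * cos(180) = -22
y = 22 * sin(180) = 0

(-22, 0)


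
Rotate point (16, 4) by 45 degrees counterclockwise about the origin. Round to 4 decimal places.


x' = 16*cos(45) - 4*sin(45) = 8.4853
y' = 16*sin(45) + 4*cos(45) = 14.1421

(8.4853, 14.1421)


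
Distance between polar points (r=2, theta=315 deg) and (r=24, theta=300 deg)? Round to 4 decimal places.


d = sqrt(r1^2 + r2^2 - 2*r1*r2*cos(t2-t1))
d = sqrt(2^2 + 24^2 - 2*2*24*cos(300-315)) = 22.0742

22.0742


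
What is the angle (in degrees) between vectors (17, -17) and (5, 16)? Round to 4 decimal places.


dot = 17*5 + -17*16 = -187
|u| = 24.0416, |v| = 16.7631
cos(angle) = -0.464
angle = 117.646 degrees

117.646 degrees


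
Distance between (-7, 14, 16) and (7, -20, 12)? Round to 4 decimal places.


d = sqrt((7--7)^2 + (-20-14)^2 + (12-16)^2) = 36.9865

36.9865


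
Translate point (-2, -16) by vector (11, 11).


Translation: (x+dx, y+dy) = (-2+11, -16+11) = (9, -5)

(9, -5)


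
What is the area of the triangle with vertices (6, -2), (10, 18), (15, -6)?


Area = |x1(y2-y3) + x2(y3-y1) + x3(y1-y2)| / 2
= |6*(18--6) + 10*(-6--2) + 15*(-2-18)| / 2
= 98

98


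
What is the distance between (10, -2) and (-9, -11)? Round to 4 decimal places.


d = sqrt((-9-10)^2 + (-11--2)^2) = 21.0238

21.0238


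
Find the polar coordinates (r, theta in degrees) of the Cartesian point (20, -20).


r = sqrt(20^2 + (-20)^2) = 28.2843
theta = atan2(-20, 20) = 315 degrees

r = 28.2843, theta = 315 degrees


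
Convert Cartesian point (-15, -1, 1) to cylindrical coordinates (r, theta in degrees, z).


r = sqrt((-15)^2 + (-1)^2) = 15.0333
theta = atan2(-1, -15) = 183.8141 deg
z = 1

r = 15.0333, theta = 183.8141 deg, z = 1


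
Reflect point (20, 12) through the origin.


Reflection through origin: (x, y) -> (-x, -y)
(20, 12) -> (-20, -12)

(-20, -12)


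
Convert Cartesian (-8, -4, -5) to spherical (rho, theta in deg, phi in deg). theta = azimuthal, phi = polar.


rho = sqrt((-8)^2 + (-4)^2 + (-5)^2) = 10.247
theta = atan2(-4, -8) = 206.5651 deg
phi = acos(-5/10.247) = 119.2059 deg

rho = 10.247, theta = 206.5651 deg, phi = 119.2059 deg


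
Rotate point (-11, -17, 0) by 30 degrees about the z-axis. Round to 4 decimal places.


x' = -11*cos(30) - -17*sin(30) = -1.0263
y' = -11*sin(30) + -17*cos(30) = -20.2224
z' = 0

(-1.0263, -20.2224, 0)


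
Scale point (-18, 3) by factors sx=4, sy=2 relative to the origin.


Scaling: (x*sx, y*sy) = (-18*4, 3*2) = (-72, 6)

(-72, 6)


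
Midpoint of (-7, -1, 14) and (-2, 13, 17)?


Midpoint = ((-7+-2)/2, (-1+13)/2, (14+17)/2) = (-4.5, 6, 15.5)

(-4.5, 6, 15.5)


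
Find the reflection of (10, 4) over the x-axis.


Reflection across x-axis: (x, y) -> (x, -y)
(10, 4) -> (10, -4)

(10, -4)


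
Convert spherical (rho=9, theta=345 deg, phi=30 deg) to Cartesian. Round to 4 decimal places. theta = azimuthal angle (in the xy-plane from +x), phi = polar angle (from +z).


x = 9 * sin(30) * cos(345) = 4.3467
y = 9 * sin(30) * sin(345) = -1.1647
z = 9 * cos(30) = 7.7942

(4.3467, -1.1647, 7.7942)


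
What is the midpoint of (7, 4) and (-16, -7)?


Midpoint = ((7+-16)/2, (4+-7)/2) = (-4.5, -1.5)

(-4.5, -1.5)


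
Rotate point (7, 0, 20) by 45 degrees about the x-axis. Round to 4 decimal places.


x' = 7
y' = 0*cos(45) - 20*sin(45) = -14.1421
z' = 0*sin(45) + 20*cos(45) = 14.1421

(7, -14.1421, 14.1421)


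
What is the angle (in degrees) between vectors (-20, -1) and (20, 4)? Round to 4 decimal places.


dot = -20*20 + -1*4 = -404
|u| = 20.025, |v| = 20.3961
cos(angle) = -0.9892
angle = 171.5525 degrees

171.5525 degrees


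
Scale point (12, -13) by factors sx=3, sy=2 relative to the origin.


Scaling: (x*sx, y*sy) = (12*3, -13*2) = (36, -26)

(36, -26)


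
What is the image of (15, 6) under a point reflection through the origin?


Reflection through origin: (x, y) -> (-x, -y)
(15, 6) -> (-15, -6)

(-15, -6)


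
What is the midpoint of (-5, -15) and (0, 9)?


Midpoint = ((-5+0)/2, (-15+9)/2) = (-2.5, -3)

(-2.5, -3)


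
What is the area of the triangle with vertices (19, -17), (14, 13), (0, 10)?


Area = |x1(y2-y3) + x2(y3-y1) + x3(y1-y2)| / 2
= |19*(13-10) + 14*(10--17) + 0*(-17-13)| / 2
= 217.5

217.5


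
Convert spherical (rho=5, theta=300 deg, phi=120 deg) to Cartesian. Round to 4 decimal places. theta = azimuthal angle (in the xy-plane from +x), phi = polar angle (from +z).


x = 5 * sin(120) * cos(300) = 2.1651
y = 5 * sin(120) * sin(300) = -3.75
z = 5 * cos(120) = -2.5

(2.1651, -3.75, -2.5)


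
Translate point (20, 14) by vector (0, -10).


Translation: (x+dx, y+dy) = (20+0, 14+-10) = (20, 4)

(20, 4)


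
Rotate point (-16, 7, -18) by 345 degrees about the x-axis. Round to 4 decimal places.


x' = -16
y' = 7*cos(345) - -18*sin(345) = 2.1027
z' = 7*sin(345) + -18*cos(345) = -19.1984

(-16, 2.1027, -19.1984)


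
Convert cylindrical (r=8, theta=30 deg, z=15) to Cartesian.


x = 8 * cos(30) = 6.9282
y = 8 * sin(30) = 4
z = 15

(6.9282, 4, 15)


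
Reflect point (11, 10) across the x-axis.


Reflection across x-axis: (x, y) -> (x, -y)
(11, 10) -> (11, -10)

(11, -10)


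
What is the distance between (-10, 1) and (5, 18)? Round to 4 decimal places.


d = sqrt((5--10)^2 + (18-1)^2) = 22.6716

22.6716


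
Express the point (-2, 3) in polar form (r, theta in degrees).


r = sqrt((-2)^2 + 3^2) = 3.6056
theta = atan2(3, -2) = 123.6901 degrees

r = 3.6056, theta = 123.6901 degrees


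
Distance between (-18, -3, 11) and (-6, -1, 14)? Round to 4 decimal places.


d = sqrt((-6--18)^2 + (-1--3)^2 + (14-11)^2) = 12.53

12.53


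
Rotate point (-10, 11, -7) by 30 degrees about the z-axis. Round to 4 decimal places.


x' = -10*cos(30) - 11*sin(30) = -14.1603
y' = -10*sin(30) + 11*cos(30) = 4.5263
z' = -7

(-14.1603, 4.5263, -7)


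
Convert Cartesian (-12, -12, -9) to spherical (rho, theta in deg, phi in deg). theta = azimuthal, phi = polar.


rho = sqrt((-12)^2 + (-12)^2 + (-9)^2) = 19.2094
theta = atan2(-12, -12) = 225 deg
phi = acos(-9/19.2094) = 117.9384 deg

rho = 19.2094, theta = 225 deg, phi = 117.9384 deg


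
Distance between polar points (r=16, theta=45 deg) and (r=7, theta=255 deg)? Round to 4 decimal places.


d = sqrt(r1^2 + r2^2 - 2*r1*r2*cos(t2-t1))
d = sqrt(16^2 + 7^2 - 2*16*7*cos(255-45)) = 22.3381

22.3381


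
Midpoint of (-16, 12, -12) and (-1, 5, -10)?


Midpoint = ((-16+-1)/2, (12+5)/2, (-12+-10)/2) = (-8.5, 8.5, -11)

(-8.5, 8.5, -11)


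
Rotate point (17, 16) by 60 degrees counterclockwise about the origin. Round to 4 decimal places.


x' = 17*cos(60) - 16*sin(60) = -5.3564
y' = 17*sin(60) + 16*cos(60) = 22.7224

(-5.3564, 22.7224)


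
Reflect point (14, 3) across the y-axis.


Reflection across y-axis: (x, y) -> (-x, y)
(14, 3) -> (-14, 3)

(-14, 3)


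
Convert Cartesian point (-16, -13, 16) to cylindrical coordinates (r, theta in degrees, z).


r = sqrt((-16)^2 + (-13)^2) = 20.6155
theta = atan2(-13, -16) = 219.0939 deg
z = 16

r = 20.6155, theta = 219.0939 deg, z = 16


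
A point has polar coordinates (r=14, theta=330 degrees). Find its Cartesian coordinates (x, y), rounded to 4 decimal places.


x = 14 * cos(330) = 12.1244
y = 14 * sin(330) = -7

(12.1244, -7)


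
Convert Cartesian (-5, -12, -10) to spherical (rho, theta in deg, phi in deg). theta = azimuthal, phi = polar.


rho = sqrt((-5)^2 + (-12)^2 + (-10)^2) = 16.4012
theta = atan2(-12, -5) = 247.3801 deg
phi = acos(-10/16.4012) = 127.5686 deg

rho = 16.4012, theta = 247.3801 deg, phi = 127.5686 deg


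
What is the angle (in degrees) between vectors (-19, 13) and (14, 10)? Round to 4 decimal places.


dot = -19*14 + 13*10 = -136
|u| = 23.0217, |v| = 17.2047
cos(angle) = -0.3434
angle = 110.082 degrees

110.082 degrees


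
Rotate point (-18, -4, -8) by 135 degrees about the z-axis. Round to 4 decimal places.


x' = -18*cos(135) - -4*sin(135) = 15.5563
y' = -18*sin(135) + -4*cos(135) = -9.8995
z' = -8

(15.5563, -9.8995, -8)


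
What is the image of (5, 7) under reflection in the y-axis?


Reflection across y-axis: (x, y) -> (-x, y)
(5, 7) -> (-5, 7)

(-5, 7)


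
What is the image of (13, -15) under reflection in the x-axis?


Reflection across x-axis: (x, y) -> (x, -y)
(13, -15) -> (13, 15)

(13, 15)


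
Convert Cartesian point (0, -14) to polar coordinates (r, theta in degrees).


r = sqrt(0^2 + (-14)^2) = 14
theta = atan2(-14, 0) = 270 degrees

r = 14, theta = 270 degrees


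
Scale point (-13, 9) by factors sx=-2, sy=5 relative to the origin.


Scaling: (x*sx, y*sy) = (-13*-2, 9*5) = (26, 45)

(26, 45)


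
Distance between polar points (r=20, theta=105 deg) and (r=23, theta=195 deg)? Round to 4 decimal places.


d = sqrt(r1^2 + r2^2 - 2*r1*r2*cos(t2-t1))
d = sqrt(20^2 + 23^2 - 2*20*23*cos(195-105)) = 30.4795

30.4795


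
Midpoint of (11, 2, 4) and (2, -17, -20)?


Midpoint = ((11+2)/2, (2+-17)/2, (4+-20)/2) = (6.5, -7.5, -8)

(6.5, -7.5, -8)


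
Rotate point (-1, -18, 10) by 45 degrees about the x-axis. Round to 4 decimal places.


x' = -1
y' = -18*cos(45) - 10*sin(45) = -19.799
z' = -18*sin(45) + 10*cos(45) = -5.6569

(-1, -19.799, -5.6569)


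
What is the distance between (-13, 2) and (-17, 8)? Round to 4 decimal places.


d = sqrt((-17--13)^2 + (8-2)^2) = 7.2111

7.2111


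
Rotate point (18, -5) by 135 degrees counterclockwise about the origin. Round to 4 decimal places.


x' = 18*cos(135) - -5*sin(135) = -9.1924
y' = 18*sin(135) + -5*cos(135) = 16.2635

(-9.1924, 16.2635)


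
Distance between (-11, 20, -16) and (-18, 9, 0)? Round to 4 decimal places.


d = sqrt((-18--11)^2 + (9-20)^2 + (0--16)^2) = 20.6398

20.6398


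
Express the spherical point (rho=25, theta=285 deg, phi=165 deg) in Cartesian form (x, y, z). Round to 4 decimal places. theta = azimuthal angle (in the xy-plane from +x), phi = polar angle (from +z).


x = 25 * sin(165) * cos(285) = 1.6747
y = 25 * sin(165) * sin(285) = -6.25
z = 25 * cos(165) = -24.1481

(1.6747, -6.25, -24.1481)


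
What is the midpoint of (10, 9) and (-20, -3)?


Midpoint = ((10+-20)/2, (9+-3)/2) = (-5, 3)

(-5, 3)


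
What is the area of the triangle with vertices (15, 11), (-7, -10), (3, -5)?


Area = |x1(y2-y3) + x2(y3-y1) + x3(y1-y2)| / 2
= |15*(-10--5) + -7*(-5-11) + 3*(11--10)| / 2
= 50

50


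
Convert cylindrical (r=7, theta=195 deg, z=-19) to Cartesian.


x = 7 * cos(195) = -6.7615
y = 7 * sin(195) = -1.8117
z = -19

(-6.7615, -1.8117, -19)


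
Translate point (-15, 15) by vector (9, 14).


Translation: (x+dx, y+dy) = (-15+9, 15+14) = (-6, 29)

(-6, 29)


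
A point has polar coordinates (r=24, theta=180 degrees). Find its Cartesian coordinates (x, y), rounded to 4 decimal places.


x = 24 * cos(180) = -24
y = 24 * sin(180) = 0

(-24, 0)


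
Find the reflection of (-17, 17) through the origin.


Reflection through origin: (x, y) -> (-x, -y)
(-17, 17) -> (17, -17)

(17, -17)


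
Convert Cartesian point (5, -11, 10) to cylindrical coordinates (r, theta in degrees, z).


r = sqrt(5^2 + (-11)^2) = 12.083
theta = atan2(-11, 5) = 294.444 deg
z = 10

r = 12.083, theta = 294.444 deg, z = 10


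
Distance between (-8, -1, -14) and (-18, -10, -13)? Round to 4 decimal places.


d = sqrt((-18--8)^2 + (-10--1)^2 + (-13--14)^2) = 13.4907

13.4907


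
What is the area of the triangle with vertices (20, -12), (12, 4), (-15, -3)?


Area = |x1(y2-y3) + x2(y3-y1) + x3(y1-y2)| / 2
= |20*(4--3) + 12*(-3--12) + -15*(-12-4)| / 2
= 244

244


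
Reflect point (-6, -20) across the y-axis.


Reflection across y-axis: (x, y) -> (-x, y)
(-6, -20) -> (6, -20)

(6, -20)


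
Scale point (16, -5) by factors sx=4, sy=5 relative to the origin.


Scaling: (x*sx, y*sy) = (16*4, -5*5) = (64, -25)

(64, -25)


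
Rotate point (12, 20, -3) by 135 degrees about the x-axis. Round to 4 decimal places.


x' = 12
y' = 20*cos(135) - -3*sin(135) = -12.0208
z' = 20*sin(135) + -3*cos(135) = 16.2635

(12, -12.0208, 16.2635)


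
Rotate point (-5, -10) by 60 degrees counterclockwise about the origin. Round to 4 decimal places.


x' = -5*cos(60) - -10*sin(60) = 6.1603
y' = -5*sin(60) + -10*cos(60) = -9.3301

(6.1603, -9.3301)
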